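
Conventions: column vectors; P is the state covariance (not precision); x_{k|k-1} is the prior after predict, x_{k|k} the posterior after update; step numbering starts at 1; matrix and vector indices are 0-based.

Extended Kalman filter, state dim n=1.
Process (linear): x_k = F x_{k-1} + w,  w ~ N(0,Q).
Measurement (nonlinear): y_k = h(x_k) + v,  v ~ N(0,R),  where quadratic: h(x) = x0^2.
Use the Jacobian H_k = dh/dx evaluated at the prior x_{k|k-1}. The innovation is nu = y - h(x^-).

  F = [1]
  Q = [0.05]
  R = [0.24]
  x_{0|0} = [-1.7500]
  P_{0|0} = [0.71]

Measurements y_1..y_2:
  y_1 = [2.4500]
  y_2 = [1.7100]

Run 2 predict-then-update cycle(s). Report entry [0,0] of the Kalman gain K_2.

step 1: x^-=[-1.7500]  P^-=[0.7600]  H_jac=[-3.5000]  S=[9.5500]  K=[-0.2785]  nu=[-0.6125]  x^+=[-1.5794]  P^+=[0.0191]
step 2: x^-=[-1.5794]  P^-=[0.0691]  H_jac=[-3.1588]  S=[0.9295]  K=[-0.2348]  nu=[-0.7845]  x^+=[-1.3952]  P^+=[0.0178]

K[0,0] = -0.2348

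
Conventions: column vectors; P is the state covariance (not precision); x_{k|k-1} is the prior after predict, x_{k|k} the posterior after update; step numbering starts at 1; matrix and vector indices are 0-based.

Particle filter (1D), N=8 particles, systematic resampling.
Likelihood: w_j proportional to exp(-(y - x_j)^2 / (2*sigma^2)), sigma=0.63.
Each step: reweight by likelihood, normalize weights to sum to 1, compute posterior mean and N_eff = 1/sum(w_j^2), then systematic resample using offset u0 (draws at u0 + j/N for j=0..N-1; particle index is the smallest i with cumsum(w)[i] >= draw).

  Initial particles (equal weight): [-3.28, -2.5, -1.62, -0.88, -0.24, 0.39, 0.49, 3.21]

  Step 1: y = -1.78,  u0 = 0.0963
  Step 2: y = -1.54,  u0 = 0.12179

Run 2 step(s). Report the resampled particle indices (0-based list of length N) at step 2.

resampled_idx = [2, 2, 3, 4, 4, 5, 6, 7]

step 1: w=[0.0299, 0.2652, 0.4934, 0.1837, 0.0257, 0.0014, 0.0008, 0.0000]  mean=-1.7274  Neff=2.8649  idx=[1, 1, 2, 2, 2, 2, 3, 3]
step 2: w=[0.0545, 0.0545, 0.1725, 0.1725, 0.1725, 0.1725, 0.1005, 0.1005]  mean=-1.5672  Neff=6.8876  idx=[2, 2, 3, 4, 4, 5, 6, 7]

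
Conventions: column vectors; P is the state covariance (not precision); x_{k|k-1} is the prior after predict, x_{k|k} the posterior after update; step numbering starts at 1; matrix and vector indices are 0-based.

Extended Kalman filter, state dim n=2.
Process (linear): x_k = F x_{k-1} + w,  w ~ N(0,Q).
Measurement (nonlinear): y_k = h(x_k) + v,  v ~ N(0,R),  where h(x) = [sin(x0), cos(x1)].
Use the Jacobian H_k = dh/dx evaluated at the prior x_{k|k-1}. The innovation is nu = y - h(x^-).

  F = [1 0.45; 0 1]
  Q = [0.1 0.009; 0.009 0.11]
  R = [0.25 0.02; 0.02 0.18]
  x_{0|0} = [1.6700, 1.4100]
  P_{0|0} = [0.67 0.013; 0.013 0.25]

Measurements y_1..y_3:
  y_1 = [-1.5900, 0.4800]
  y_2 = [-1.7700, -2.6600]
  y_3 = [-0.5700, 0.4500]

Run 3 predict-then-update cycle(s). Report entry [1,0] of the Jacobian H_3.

step 1: x^-=[2.3045, 1.4100]  P^-=[0.8323 0.1345; 0.1345 0.3600]  H_jac=[-0.6696 0.0000; 0.0000 -0.9871]  S=[0.6232 0.1089; 0.1089 0.5308]  K=[-0.8822 -0.0691; -0.0285 -0.6637]  nu=[-2.3327, 0.3199]  x^+=[4.3404, 1.2643]  P^+=[0.3314 0.0305; 0.0305 0.1216]
step 2: x^-=[4.9093, 1.2643]  P^-=[0.4835 0.0942; 0.0942 0.2316]  H_jac=[0.1956 0.0000; 0.0000 -0.9534]  S=[0.2685 0.0024; 0.0024 0.3905]  K=[0.3544 -0.2322; 0.0738 -0.5659]  nu=[-0.7893, -2.9617]  x^+=[5.3172, 2.8821]  P^+=[0.4291 0.0364; 0.0364 0.1053]
step 3: x^-=[6.6141, 2.8821]  P^-=[0.5832 0.0928; 0.0928 0.2153]  H_jac=[0.9457 0.0000; 0.0000 -0.2566]  S=[0.7716 -0.0025; -0.0025 0.1942]  K=[0.7144 -0.1134; 0.1128 -0.2831]  nu=[-0.8950, 1.4165]  x^+=[5.8142, 2.3801]  P^+=[0.1865 0.0238; 0.0238 0.1898]

H_jac[1,0] = 0.0000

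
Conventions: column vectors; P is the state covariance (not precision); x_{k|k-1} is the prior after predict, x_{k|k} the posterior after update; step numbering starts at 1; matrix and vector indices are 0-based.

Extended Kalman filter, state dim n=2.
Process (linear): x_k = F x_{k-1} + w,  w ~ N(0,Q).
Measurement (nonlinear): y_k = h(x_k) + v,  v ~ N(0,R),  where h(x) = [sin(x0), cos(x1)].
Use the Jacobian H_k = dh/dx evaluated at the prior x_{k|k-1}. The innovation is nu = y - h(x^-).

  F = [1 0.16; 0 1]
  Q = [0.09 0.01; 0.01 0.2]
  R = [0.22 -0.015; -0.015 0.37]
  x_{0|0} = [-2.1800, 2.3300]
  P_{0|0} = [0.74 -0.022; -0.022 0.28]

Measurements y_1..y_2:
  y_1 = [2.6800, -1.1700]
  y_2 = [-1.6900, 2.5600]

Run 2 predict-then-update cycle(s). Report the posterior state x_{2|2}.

step 1: x^-=[-1.8072, 2.3300]  P^-=[0.8301 0.0328; 0.0328 0.4800]  H_jac=[-0.2342 0.0000; 0.0000 -0.7254]  S=[0.2655 -0.0094; -0.0094 0.6226]  K=[-0.7339 -0.0493; -0.0488 -0.5600]  nu=[3.6522, -0.4817]  x^+=[-4.4639, 2.4215]  P^+=[0.6863 0.0100; 0.0100 0.2846]
step 2: x^-=[-4.0765, 2.4215]  P^-=[0.7867 0.0655; 0.0655 0.4846]  H_jac=[-0.5939 0.0000; 0.0000 -0.6595]  S=[0.4975 0.0107; 0.0107 0.5808]  K=[-0.9380 -0.0572; -0.0665 -0.5491]  nu=[-2.4945, 3.3117]  x^+=[-1.9261, 0.7688]  P^+=[0.3460 0.0107; 0.0107 0.3066]

x_post = [-1.9261, 0.7688]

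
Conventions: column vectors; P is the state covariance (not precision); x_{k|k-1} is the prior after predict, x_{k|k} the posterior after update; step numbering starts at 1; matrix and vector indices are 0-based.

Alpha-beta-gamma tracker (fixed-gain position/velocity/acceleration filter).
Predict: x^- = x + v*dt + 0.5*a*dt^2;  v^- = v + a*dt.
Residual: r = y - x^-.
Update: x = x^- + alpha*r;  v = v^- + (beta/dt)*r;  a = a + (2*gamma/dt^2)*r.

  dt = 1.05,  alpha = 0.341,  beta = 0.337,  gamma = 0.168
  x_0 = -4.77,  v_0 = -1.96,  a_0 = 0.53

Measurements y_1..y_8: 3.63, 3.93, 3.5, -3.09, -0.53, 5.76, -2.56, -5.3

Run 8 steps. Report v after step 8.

v_post = -10.1042

step 1: x_pred=-6.5358  r=10.1658  x^+=-3.0693  v^+=1.8592  a^+=3.6282
step 2: x_pred=0.8829  r=3.0471  x^+=1.9220  v^+=6.6468  a^+=4.5568
step 3: x_pred=11.4130  r=-7.9130  x^+=8.7147  v^+=8.8917  a^+=2.1452
step 4: x_pred=19.2335  r=-22.3235  x^+=11.6212  v^+=3.9794  a^+=-4.6582
step 5: x_pred=13.2317  r=-13.7617  x^+=8.5390  v^+=-5.3286  a^+=-8.8522
step 6: x_pred=-1.9358  r=7.6958  x^+=0.6885  v^+=-12.1534  a^+=-6.5068
step 7: x_pred=-15.6595  r=13.0995  x^+=-11.1926  v^+=-14.7812  a^+=-2.5146
step 8: x_pred=-28.0990  r=22.7990  x^+=-20.3246  v^+=-10.1042  a^+=4.4337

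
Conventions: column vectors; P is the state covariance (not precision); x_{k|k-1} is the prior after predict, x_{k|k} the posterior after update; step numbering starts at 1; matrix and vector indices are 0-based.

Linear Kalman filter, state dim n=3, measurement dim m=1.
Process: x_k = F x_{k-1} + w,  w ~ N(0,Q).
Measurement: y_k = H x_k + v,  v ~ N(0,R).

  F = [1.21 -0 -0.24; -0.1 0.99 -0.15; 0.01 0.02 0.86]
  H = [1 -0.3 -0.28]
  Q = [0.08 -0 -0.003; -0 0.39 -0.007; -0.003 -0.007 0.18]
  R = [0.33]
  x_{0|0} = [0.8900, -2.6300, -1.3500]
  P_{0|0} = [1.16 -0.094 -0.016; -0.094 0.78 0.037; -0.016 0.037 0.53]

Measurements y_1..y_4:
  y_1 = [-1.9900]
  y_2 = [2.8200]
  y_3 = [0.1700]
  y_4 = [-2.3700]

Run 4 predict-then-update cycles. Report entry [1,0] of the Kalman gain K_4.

step 1: x^-=[1.4009, -2.4902, -1.2047]  P^-=[1.8182 -0.2402 -0.1174; -0.2402 1.1851 -0.0290; -0.1174 -0.0290 0.5734]  S=[2.5048]  K=[0.7678; -0.2346; -0.1075]  nu=[-4.4753]  x^+=[-2.0351, -1.4404, -0.7236]  P^+=[0.3417 0.2110 0.0893; 0.2110 1.0473 -0.0922; 0.0893 -0.0922 0.5444]
step 2: x^-=[-2.2888, -1.1139, -0.6715]  P^-=[0.5597 0.2388 -0.0130; 0.2388 1.4204 -0.1412; -0.0130 -0.1412 0.5816]  S=[0.9034]  K=[0.5443; -0.1636; -0.1477]  nu=[4.5866]  x^+=[0.2076, -1.8642, -1.3490]  P^+=[0.2921 0.3192 0.0597; 0.3192 1.3963 -0.1630; 0.0597 -0.1630 0.5619]
step 3: x^-=[0.5749, -1.6640, -1.1953]  P^-=[0.5054 0.3967 -0.0450; 0.3967 1.7610 -0.1931; -0.0450 -0.1931 0.5917]  S=[0.7950]  K=[0.5018; -0.0976; -0.1921]  nu=[-1.2388]  x^+=[-0.0468, -1.5431, -0.9574]  P^+=[0.3051 0.4356 0.0317; 0.4356 1.7535 -0.2080; 0.0317 -0.2080 0.5623]
step 4: x^-=[0.1732, -1.3794, -0.8547]  P^-=[0.5408 0.5496 -0.0710; 0.5496 2.1008 -0.2210; -0.0710 -0.2210 0.5902]  S=[0.7790]  K=[0.5081; -0.0241; -0.2182]  nu=[-3.1963]  x^+=[-1.4507, -1.3022, -0.1574]  P^+=[0.3397 0.5591 0.0154; 0.5591 2.1003 -0.2251; 0.0154 -0.2251 0.5531]

K[1,0] = -0.0241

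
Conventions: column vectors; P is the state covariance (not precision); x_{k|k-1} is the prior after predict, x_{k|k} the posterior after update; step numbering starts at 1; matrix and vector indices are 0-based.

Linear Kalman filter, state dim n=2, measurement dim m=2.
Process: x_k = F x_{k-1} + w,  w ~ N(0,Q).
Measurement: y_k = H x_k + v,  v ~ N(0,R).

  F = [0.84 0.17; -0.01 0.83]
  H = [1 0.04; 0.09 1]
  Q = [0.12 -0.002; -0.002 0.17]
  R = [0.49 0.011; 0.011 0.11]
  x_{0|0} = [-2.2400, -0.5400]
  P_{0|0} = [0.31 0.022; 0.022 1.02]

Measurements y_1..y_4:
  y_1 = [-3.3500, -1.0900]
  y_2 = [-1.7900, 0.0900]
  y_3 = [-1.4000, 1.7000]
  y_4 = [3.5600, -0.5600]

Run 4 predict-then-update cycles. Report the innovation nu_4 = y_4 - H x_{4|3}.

innov = [4.6387, -1.4984]

step 1: x^-=[-1.9734, -0.4258]  P^-=[0.3745 0.1546; 0.1546 0.8723]  S=[0.8783 0.2348; 0.2348 1.0132]  K=[0.4091 0.0911; -0.0192 0.8792]  nu=[-1.3596, -0.4866]  x^+=[-2.5739, -0.8274]  P^+=[0.2016 -0.0036; -0.0036 0.0968]
step 2: x^-=[-2.3028, -0.6610]  P^-=[0.2640 0.0074; 0.0074 0.2368]  S=[0.7550 0.0517; 0.0517 0.3503]  K=[0.3475 0.0378; -0.0243 0.6815]  nu=[0.5392, 0.9583]  x^+=[-2.0792, -0.0210]  P^+=[0.1710 -0.0074; -0.0074 0.0754]
step 3: x^-=[-1.7501, 0.0033]  P^-=[0.2407 0.0020; 0.0020 0.2221]  S=[0.7312 0.0436; 0.0436 0.3344]  K=[0.3276 0.0282; -0.0249 0.6679]  nu=[0.3499, 1.8542]  x^+=[-1.5832, 1.2330]  P^+=[0.1612 -0.0078; -0.0078 0.0739]
step 4: x^-=[-1.1202, 1.0392]  P^-=[0.2336 0.0016; 0.0016 0.2211]  S=[0.7241 0.0425; 0.0425 0.3332]  K=[0.3211 0.0271; -0.0247 0.6669]  nu=[4.6387, -1.4984]  x^+=[0.3288, -0.0746]  P^+=[0.1580 -0.0077; -0.0077 0.0738]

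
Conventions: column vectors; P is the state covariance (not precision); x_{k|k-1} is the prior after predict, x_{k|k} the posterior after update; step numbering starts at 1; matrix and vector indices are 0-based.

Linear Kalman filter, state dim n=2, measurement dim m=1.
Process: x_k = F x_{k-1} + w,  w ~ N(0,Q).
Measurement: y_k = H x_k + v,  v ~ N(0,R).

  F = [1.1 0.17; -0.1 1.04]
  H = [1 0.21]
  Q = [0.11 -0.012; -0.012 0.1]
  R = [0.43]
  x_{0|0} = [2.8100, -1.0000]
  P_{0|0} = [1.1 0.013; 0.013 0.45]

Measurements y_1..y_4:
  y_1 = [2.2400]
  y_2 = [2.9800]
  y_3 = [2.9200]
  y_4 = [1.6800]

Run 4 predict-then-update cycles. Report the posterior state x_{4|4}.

step 1: x^-=[2.9210, -1.3210]  P^-=[1.4589 -0.0388; -0.0388 0.5950]  S=[1.8988]  K=[0.7640; 0.0454]  nu=[-0.4036]  x^+=[2.6127, -1.3393]  P^+=[0.3505 -0.1046; -0.1046 0.5911]
step 2: x^-=[2.6462, -1.6542]  P^-=[0.5121 -0.0640; -0.0640 0.7646]  S=[0.9489]  K=[0.5255; 0.1018]  nu=[0.6811]  x^+=[3.0042, -1.5848]  P^+=[0.2500 -0.1147; -0.1147 0.7548]
step 3: x^-=[3.0351, -1.9486]  P^-=[0.3915 -0.0354; -0.0354 0.9427]  S=[0.8482]  K=[0.4528; 0.1917]  nu=[0.2941]  x^+=[3.1683, -1.8922]  P^+=[0.2176 -0.1090; -0.1090 0.9115]
step 4: x^-=[3.1634, -2.2847]  P^-=[0.3589 0.0024; 0.0024 1.1108]  S=[0.8388]  K=[0.4284; 0.2809]  nu=[-1.0036]  x^+=[2.7335, -2.5667]  P^+=[0.2049 -0.0986; -0.0986 1.0446]

x_post = [2.7335, -2.5667]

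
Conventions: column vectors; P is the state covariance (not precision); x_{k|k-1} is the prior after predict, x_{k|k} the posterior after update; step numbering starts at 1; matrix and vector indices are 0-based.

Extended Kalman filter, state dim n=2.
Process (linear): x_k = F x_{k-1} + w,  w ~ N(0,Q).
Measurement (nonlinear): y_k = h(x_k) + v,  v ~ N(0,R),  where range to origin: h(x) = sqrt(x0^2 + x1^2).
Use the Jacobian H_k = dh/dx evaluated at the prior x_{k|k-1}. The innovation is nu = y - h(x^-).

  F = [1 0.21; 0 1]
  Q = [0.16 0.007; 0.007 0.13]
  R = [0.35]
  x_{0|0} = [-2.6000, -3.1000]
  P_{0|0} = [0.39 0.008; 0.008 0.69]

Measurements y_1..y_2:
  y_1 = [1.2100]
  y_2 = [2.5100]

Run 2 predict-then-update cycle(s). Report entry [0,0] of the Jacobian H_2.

H_jac[0,0] = -0.8561

step 1: x^-=[-3.2510, -3.1000]  P^-=[0.5838 0.1599; 0.1599 0.8200]  H_jac=[-0.7237 -0.6901]  S=[1.2060]  K=[-0.4418; -0.5652]  nu=[-3.2821]  x^+=[-1.8009, -1.2450]  P^+=[0.3484 -0.1413; -0.1413 0.4348]
step 2: x^-=[-2.0623, -1.2450]  P^-=[0.4682 -0.0429; -0.0429 0.5648]  H_jac=[-0.8561 -0.5168]  S=[0.8060]  K=[-0.4698; -0.3165]  nu=[0.1010]  x^+=[-2.1098, -1.2770]  P^+=[0.2903 -0.1628; -0.1628 0.4840]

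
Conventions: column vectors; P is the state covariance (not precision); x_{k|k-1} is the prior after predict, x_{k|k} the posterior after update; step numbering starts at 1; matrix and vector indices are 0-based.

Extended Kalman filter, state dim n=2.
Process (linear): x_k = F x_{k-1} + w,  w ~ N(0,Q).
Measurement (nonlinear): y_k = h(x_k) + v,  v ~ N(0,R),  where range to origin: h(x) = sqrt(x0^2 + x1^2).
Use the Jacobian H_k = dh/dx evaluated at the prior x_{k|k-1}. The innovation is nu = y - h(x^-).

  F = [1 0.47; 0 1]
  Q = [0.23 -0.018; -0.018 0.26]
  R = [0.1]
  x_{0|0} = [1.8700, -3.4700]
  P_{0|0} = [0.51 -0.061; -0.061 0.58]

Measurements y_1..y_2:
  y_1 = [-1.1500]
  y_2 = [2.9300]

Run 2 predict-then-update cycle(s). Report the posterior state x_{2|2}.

step 1: x^-=[0.2391, -3.4700]  P^-=[0.8108 0.1936; 0.1936 0.8400]  H_jac=[0.0687 -0.9976]  S=[0.9133]  K=[-0.1505; -0.9030]  nu=[-4.6282]  x^+=[0.9354, 0.7092]  P^+=[0.7901 0.0695; 0.0695 0.0953]
step 2: x^-=[1.2688, 0.7092]  P^-=[1.1065 0.0963; 0.0963 0.3553]  H_jac=[0.8729 0.4879]  S=[1.1097]  K=[0.9127; 0.2320]  nu=[1.4765]  x^+=[2.6164, 1.0517]  P^+=[0.1821 -0.1387; -0.1387 0.2956]

x_post = [2.6164, 1.0517]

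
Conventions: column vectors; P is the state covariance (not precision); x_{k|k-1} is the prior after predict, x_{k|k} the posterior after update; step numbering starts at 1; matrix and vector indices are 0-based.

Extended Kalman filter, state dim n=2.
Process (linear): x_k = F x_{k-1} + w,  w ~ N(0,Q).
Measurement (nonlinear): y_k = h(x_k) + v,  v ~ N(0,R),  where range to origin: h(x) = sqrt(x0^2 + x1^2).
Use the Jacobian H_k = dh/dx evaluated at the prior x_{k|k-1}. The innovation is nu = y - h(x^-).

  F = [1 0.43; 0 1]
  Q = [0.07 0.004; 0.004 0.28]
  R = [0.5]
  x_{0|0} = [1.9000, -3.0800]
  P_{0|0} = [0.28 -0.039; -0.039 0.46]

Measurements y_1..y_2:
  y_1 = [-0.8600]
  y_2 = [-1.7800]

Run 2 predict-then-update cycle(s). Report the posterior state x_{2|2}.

step 1: x^-=[0.5756, -3.0800]  P^-=[0.4015 0.1628; 0.1628 0.7400]  H_jac=[0.1837 -0.9830]  S=[1.1698]  K=[-0.0737; -0.5963]  nu=[-3.9933]  x^+=[0.8701, -0.6989]  P^+=[0.3952 0.1114; 0.1114 0.3241]
step 2: x^-=[0.5696, -0.6989]  P^-=[0.6208 0.2547; 0.2547 0.6041]  H_jac=[0.6317 -0.7752]  S=[0.8613]  K=[0.2261; -0.3569]  nu=[-2.6816]  x^+=[-0.0368, 0.2581]  P^+=[0.5768 0.3242; 0.3242 0.4944]

x_post = [-0.0368, 0.2581]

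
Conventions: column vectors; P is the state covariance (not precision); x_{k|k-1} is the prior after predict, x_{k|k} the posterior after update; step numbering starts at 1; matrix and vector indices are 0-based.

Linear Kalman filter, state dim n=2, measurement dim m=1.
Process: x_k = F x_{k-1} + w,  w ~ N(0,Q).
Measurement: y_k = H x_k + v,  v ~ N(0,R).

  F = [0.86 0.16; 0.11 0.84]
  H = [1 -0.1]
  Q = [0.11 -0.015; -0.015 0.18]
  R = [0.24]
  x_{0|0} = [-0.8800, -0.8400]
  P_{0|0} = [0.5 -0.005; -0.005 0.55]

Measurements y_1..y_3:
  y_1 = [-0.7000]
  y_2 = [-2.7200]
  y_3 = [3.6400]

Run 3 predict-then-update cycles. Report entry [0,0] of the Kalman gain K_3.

K[0,0] = 0.5049

step 1: x^-=[-0.8912, -0.8024]  P^-=[0.4925 0.1025; 0.1025 0.5732]  S=[0.7177]  K=[0.6719; 0.0630]  nu=[0.1110]  x^+=[-0.8166, -0.7954]  P^+=[0.1685 0.0722; 0.0722 0.5704]
step 2: x^-=[-0.8296, -0.7580]  P^-=[0.2691 0.1310; 0.1310 0.5978]  S=[0.4888]  K=[0.5236; 0.1457]  nu=[-1.9662]  x^+=[-1.8591, -1.0444]  P^+=[0.1350 0.0937; 0.0937 0.5874]
step 3: x^-=[-1.7659, -1.0818]  P^-=[0.2507 0.1461; 0.1461 0.6135]  S=[0.4676]  K=[0.5049; 0.1812]  nu=[5.2978]  x^+=[0.9088, -0.1219]  P^+=[0.1315 0.1033; 0.1033 0.5981]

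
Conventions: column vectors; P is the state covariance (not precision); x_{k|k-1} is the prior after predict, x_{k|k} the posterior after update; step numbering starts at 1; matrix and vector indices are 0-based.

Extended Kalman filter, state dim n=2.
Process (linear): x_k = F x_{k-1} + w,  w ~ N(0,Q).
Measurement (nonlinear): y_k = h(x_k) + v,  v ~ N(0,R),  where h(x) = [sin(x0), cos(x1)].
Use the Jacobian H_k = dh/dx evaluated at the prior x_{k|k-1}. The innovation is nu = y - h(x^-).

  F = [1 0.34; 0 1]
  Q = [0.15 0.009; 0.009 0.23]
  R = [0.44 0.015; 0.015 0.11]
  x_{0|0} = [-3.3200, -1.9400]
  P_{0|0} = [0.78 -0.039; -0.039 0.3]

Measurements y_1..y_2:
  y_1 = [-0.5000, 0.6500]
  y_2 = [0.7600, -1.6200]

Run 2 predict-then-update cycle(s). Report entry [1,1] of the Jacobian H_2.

H_jac[1,1] = 0.8594

step 1: x^-=[-3.9796, -1.9400]  P^-=[0.9382 0.0720; 0.0720 0.5300]  H_jac=[-0.6689 0.0000; 0.0000 0.9326]  S=[0.8598 -0.0299; -0.0299 0.5710]  K=[-0.7271 0.0795; -0.0259 0.8643]  nu=[-1.2433, 1.0109]  x^+=[-2.9952, -1.0340]  P^+=[0.4765 -0.0023; -0.0023 0.1015]
step 2: x^-=[-3.3468, -1.0340]  P^-=[0.6367 0.0412; 0.0412 0.3315]  H_jac=[-0.9790 0.0000; 0.0000 0.8594]  S=[1.0502 -0.0197; -0.0197 0.3548]  K=[-0.5922 0.0670; -0.0234 0.8016]  nu=[0.5563, -2.1314]  x^+=[-3.8189, -2.7556]  P^+=[0.2651 -0.0018; -0.0018 0.1022]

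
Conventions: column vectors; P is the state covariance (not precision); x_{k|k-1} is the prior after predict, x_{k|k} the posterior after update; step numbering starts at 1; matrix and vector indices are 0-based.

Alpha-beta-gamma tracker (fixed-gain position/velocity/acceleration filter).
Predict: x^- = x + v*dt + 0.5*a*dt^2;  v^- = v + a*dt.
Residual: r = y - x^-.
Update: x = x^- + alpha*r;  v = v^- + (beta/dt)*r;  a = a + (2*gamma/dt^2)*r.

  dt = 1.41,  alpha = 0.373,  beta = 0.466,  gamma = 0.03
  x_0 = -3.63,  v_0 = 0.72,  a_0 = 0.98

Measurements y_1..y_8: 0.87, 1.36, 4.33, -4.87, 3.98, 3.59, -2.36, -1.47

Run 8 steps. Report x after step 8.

x_post = -1.4986

step 1: x_pred=-1.6406  r=2.5106  x^+=-0.7042  v^+=2.9316  a^+=1.0558
step 2: x_pred=4.4788  r=-3.1188  x^+=3.3155  v^+=3.3894  a^+=0.9616
step 3: x_pred=9.0505  r=-4.7205  x^+=7.2898  v^+=3.1852  a^+=0.8192
step 4: x_pred=12.5953  r=-17.4653  x^+=6.0807  v^+=-1.4319  a^+=0.2921
step 5: x_pred=4.3521  r=-0.3721  x^+=4.2133  v^+=-1.1430  a^+=0.2809
step 6: x_pred=2.8808  r=0.7092  x^+=3.1453  v^+=-0.5126  a^+=0.3023
step 7: x_pred=2.7230  r=-5.0830  x^+=0.8270  v^+=-1.7663  a^+=0.1489
step 8: x_pred=-1.5156  r=0.0456  x^+=-1.4986  v^+=-1.5414  a^+=0.1502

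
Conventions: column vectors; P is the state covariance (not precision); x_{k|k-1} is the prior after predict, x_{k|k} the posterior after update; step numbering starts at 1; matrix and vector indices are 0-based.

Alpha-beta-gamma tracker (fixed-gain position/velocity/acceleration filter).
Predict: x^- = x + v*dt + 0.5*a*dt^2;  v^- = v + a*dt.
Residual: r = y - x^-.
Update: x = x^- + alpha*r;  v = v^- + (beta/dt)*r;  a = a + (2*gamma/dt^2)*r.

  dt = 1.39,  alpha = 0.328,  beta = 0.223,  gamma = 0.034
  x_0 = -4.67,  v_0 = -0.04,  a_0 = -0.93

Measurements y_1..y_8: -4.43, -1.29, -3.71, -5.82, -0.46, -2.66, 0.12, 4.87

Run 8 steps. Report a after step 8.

step 1: x_pred=-5.6240  r=1.1940  x^+=-5.2324  v^+=-1.1411  a^+=-0.8880
step 2: x_pred=-7.6764  r=6.3864  x^+=-5.5817  v^+=-1.3508  a^+=-0.6632
step 3: x_pred=-8.1000  r=4.3900  x^+=-6.6601  v^+=-1.5684  a^+=-0.5087
step 4: x_pred=-9.3316  r=3.5116  x^+=-8.1798  v^+=-1.7121  a^+=-0.3851
step 5: x_pred=-10.9317  r=10.4717  x^+=-7.4970  v^+=-0.5674  a^+=-0.0166
step 6: x_pred=-8.3017  r=5.6417  x^+=-6.4512  v^+=0.3147  a^+=0.1820
step 7: x_pred=-5.8380  r=5.9580  x^+=-3.8838  v^+=1.5235  a^+=0.3917
step 8: x_pred=-1.3878  r=6.2578  x^+=0.6648  v^+=3.0719  a^+=0.6119

a_post = 0.6119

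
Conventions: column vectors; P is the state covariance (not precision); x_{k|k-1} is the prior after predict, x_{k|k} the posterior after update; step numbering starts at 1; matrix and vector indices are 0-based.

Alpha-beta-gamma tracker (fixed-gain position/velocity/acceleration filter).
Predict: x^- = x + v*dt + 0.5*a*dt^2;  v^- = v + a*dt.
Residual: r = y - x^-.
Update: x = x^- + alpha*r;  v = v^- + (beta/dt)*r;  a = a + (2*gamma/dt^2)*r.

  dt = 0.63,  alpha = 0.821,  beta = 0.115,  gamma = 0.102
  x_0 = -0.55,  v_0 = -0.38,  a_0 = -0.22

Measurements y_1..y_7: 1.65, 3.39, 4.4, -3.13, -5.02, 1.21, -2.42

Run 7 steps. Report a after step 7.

step 1: x_pred=-0.8331  r=2.4831  x^+=1.2055  v^+=-0.0653  a^+=1.0563
step 2: x_pred=1.3740  r=2.0160  x^+=3.0291  v^+=0.9681  a^+=2.0925
step 3: x_pred=4.0543  r=0.3457  x^+=4.3381  v^+=2.3495  a^+=2.2701
step 4: x_pred=6.2688  r=-9.3988  x^+=-1.4476  v^+=2.0640  a^+=-2.5607
step 5: x_pred=-0.6555  r=-4.3645  x^+=-4.2387  v^+=-0.3459  a^+=-4.8040
step 6: x_pred=-5.4100  r=6.6200  x^+=0.0250  v^+=-2.1640  a^+=-1.4014
step 7: x_pred=-1.6164  r=-0.8036  x^+=-2.2762  v^+=-3.1936  a^+=-1.8144

a_post = -1.8144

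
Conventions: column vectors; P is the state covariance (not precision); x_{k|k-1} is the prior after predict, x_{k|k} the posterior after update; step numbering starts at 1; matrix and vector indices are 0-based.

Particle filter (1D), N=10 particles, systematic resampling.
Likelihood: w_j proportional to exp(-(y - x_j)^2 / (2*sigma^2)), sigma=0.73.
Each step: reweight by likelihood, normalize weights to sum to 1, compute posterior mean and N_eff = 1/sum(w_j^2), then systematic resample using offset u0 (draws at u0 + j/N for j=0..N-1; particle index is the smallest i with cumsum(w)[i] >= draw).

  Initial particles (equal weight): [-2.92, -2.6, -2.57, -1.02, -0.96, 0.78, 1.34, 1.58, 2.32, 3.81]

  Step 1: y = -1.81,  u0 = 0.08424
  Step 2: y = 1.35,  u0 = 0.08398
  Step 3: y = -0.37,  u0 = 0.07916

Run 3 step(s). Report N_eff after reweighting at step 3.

step 1: w=[0.1249, 0.2210, 0.2308, 0.2210, 0.2015, 0.0007, 0.0000, 0.0000, 0.0000, 0.0000]  mean=-1.9508  Neff=4.8272  idx=[0, 1, 1, 2, 2, 3, 3, 3, 4, 4]
step 2: w=[0.0000, 0.0000, 0.0000, 0.0000, 0.0000, 0.1785, 0.1785, 0.1785, 0.2323, 0.2323]  mean=-0.9922  Neff=4.9153  idx=[5, 6, 6, 7, 7, 8, 8, 9, 9, 9]
step 3: w=[0.0965, 0.0965, 0.0965, 0.0965, 0.0965, 0.1035, 0.1035, 0.1035, 0.1035, 0.1035]  mean=-0.9890  Neff=9.9878  idx=[0, 1, 2, 3, 4, 5, 6, 7, 8, 9]

N_eff = 9.9878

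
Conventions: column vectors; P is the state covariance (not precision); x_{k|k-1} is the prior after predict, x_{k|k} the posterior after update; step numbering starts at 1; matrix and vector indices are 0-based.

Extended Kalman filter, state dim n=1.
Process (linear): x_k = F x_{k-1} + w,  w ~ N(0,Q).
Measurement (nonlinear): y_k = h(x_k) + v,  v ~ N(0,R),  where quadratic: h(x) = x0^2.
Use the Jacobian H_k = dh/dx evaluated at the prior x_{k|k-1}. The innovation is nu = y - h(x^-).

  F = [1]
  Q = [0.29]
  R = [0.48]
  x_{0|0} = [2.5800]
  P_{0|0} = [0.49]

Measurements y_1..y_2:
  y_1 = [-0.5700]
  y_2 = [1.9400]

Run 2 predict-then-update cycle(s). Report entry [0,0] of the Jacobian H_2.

step 1: x^-=[2.5800]  P^-=[0.7800]  H_jac=[5.1600]  S=[21.2480]  K=[0.1894]  nu=[-7.2264]  x^+=[1.2112]  P^+=[0.0176]
step 2: x^-=[1.2112]  P^-=[0.3076]  H_jac=[2.4223]  S=[2.2850]  K=[0.3261]  nu=[0.4731]  x^+=[1.3654]  P^+=[0.0646]

H_jac[0,0] = 2.4223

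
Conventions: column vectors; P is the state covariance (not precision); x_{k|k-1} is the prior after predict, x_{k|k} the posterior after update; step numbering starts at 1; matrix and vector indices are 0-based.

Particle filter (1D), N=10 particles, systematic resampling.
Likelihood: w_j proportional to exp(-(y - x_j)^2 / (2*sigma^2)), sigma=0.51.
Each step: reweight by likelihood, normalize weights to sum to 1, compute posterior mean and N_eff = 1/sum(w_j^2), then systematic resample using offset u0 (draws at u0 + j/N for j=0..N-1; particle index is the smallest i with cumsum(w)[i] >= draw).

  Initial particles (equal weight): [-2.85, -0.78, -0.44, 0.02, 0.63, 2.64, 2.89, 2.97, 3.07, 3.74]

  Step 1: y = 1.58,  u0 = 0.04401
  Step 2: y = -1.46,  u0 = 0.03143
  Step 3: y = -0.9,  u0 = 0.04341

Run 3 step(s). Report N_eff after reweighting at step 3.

N_eff = 10.0000

step 1: w=[0.0000, 0.0001, 0.0010, 0.0247, 0.4681, 0.3060, 0.0980, 0.0647, 0.0372, 0.0003]  mean=1.6933  Neff=3.0441  idx=[4, 4, 4, 4, 4, 5, 5, 5, 6, 7]
step 2: w=[0.2000, 0.2000, 0.2000, 0.2000, 0.2000, 0.0000, 0.0000, 0.0000, 0.0000, 0.0000]  mean=0.6300  Neff=5.0000  idx=[0, 0, 1, 1, 2, 2, 3, 3, 4, 4]
step 3: w=[0.1000, 0.1000, 0.1000, 0.1000, 0.1000, 0.1000, 0.1000, 0.1000, 0.1000, 0.1000]  mean=0.6300  Neff=10.0000  idx=[0, 1, 2, 3, 4, 5, 6, 7, 8, 9]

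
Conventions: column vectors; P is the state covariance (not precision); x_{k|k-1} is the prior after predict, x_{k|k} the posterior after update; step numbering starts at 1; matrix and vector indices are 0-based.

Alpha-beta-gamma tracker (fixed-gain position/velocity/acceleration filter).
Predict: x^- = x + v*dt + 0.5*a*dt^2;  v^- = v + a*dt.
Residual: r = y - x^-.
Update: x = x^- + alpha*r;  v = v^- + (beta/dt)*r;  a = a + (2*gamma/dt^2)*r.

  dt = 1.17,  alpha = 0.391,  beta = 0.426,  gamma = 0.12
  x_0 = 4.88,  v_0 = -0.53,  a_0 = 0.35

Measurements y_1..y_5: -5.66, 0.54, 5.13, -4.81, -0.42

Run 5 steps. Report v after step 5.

step 1: x_pred=4.4995  r=-10.1595  x^+=0.5271  v^+=-3.8196  a^+=-1.4312
step 2: x_pred=-4.9214  r=5.4614  x^+=-2.7860  v^+=-3.5056  a^+=-0.4737
step 3: x_pred=-7.2117  r=12.3417  x^+=-2.3861  v^+=0.4339  a^+=1.6901
step 4: x_pred=-0.7217  r=-4.0883  x^+=-2.3202  v^+=0.9227  a^+=0.9733
step 5: x_pred=-0.5744  r=0.1544  x^+=-0.5140  v^+=2.1178  a^+=1.0004

v_post = 2.1178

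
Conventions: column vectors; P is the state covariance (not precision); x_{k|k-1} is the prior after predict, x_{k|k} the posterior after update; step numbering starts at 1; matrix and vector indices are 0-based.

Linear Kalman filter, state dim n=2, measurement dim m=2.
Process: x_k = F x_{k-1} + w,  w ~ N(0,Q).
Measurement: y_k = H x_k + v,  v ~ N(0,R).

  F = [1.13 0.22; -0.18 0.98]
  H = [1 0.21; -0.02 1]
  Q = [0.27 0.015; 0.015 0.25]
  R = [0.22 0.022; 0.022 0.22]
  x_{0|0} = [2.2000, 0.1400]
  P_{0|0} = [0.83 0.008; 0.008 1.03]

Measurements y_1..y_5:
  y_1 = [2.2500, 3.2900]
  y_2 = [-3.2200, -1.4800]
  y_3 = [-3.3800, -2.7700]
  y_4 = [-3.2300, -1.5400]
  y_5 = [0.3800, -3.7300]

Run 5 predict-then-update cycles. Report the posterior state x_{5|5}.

x_post = [-0.4784, -2.6114]

step 1: x^-=[2.5168, -0.2588]  P^-=[1.3837 0.0768; 0.0768 1.2633]  S=[1.6916 0.3361; 0.3361 1.4808]  K=[0.8597 -0.1619; 0.0345 0.8443]  nu=[-0.2125, 3.5991]  x^+=[1.7513, 2.7725]  P^+=[0.1883 -0.0129; -0.0129 0.1862]
step 2: x^-=[2.5889, 2.4018]  P^-=[0.5130 0.0030; 0.0030 0.4395]  S=[0.7536 0.1071; 0.1071 0.6596]  K=[0.6992 -0.1244; 0.0326 0.6610]  nu=[-6.3133, -3.8300]  x^+=[-1.3487, -0.3355]  P^+=[0.1530 -0.0089; -0.0089 0.1460]
step 3: x^-=[-1.5979, -0.0860]  P^-=[0.4679 0.0058; 0.0058 0.3983]  S=[0.7079 0.1021; 0.1021 0.6182]  K=[0.6797 -0.1180; 0.0343 0.6384]  nu=[-1.7641, -2.7159]  x^+=[-2.4766, -1.8803]  P^+=[0.1486 -0.0080; -0.0080 0.1410]
step 4: x^-=[-3.2122, -1.3969]  P^-=[0.4626 0.0066; 0.0066 0.3931]  S=[0.7027 0.1019; 0.1019 0.6130]  K=[0.6772 -0.1169; 0.0348 0.6353]  nu=[0.2756, -0.2073]  x^+=[-3.0014, -1.5190]  P^+=[0.1481 -0.0078; -0.0078 0.1404]
step 5: x^-=[-3.7257, -0.9484]  P^-=[0.4620 0.0068; 0.0068 0.3924]  S=[0.7021 0.1019; 0.1019 0.6123]  K=[0.6769 -0.1167; 0.0349 0.6348]  nu=[4.3049, -2.8561]  x^+=[-0.4784, -2.6114]  P^+=[0.1480 -0.0078; -0.0078 0.1403]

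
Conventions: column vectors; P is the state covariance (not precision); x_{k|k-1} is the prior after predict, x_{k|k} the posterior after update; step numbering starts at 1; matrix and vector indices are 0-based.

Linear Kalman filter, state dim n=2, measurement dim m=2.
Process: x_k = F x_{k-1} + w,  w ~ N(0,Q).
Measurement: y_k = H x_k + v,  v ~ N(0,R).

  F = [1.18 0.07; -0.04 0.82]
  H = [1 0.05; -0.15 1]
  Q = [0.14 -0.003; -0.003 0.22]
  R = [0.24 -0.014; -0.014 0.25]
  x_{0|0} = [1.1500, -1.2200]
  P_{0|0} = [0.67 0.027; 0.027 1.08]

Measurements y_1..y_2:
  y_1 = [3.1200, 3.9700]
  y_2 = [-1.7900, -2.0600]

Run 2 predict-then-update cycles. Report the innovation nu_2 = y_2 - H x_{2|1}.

step 1: x^-=[1.2716, -1.0464]  P^-=[1.0827 0.0534; 0.0534 0.9455]  S=[1.3304 -0.0761; -0.0761 1.2038]  K=[0.8136 -0.0391; 0.1207 0.7864]  nu=[1.9007, 5.2071]  x^+=[2.6144, 3.2778]  P^+=[0.1954 0.0081; 0.0081 0.1961]
step 2: x^-=[3.3145, 2.5832]  P^-=[0.4144 0.0069; 0.0069 0.3517]  S=[0.6559 -0.0517; -0.0517 0.6089]  K=[0.6293 -0.0373; 0.0833 0.5829]  nu=[-5.2336, -4.1460]  x^+=[0.1755, -0.2694]  P^+=[0.1513 0.0046; 0.0046 0.1452]

innov = [-5.2336, -4.1460]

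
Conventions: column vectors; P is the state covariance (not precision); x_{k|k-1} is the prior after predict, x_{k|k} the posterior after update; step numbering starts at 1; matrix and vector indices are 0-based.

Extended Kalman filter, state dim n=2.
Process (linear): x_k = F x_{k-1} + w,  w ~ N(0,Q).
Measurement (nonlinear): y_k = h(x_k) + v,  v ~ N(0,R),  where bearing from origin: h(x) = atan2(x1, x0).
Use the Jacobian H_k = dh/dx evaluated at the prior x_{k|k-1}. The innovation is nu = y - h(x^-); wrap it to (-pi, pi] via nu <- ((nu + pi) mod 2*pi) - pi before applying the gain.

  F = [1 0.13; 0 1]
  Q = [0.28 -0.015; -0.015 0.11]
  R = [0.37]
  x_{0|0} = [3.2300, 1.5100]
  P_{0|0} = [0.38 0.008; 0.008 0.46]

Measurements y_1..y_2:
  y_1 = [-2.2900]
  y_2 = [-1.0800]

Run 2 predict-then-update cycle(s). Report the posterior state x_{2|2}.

x_post = [3.9223, 0.1594]

step 1: x^-=[3.4263, 1.5100]  P^-=[0.6699 0.0528; 0.0528 0.5700]  H_jac=[-0.1077 0.2444]  S=[0.4090]  K=[-0.1448; 0.3267]  nu=[-2.7051]  x^+=[3.8181, 0.6263]  P^+=[0.6613 0.0722; 0.0722 0.5264]
step 2: x^-=[3.8995, 0.6263]  P^-=[0.9689 0.1256; 0.1256 0.6364]  H_jac=[-0.0402 0.2500]  S=[0.4088]  K=[-0.0184; 0.3768]  nu=[-1.2393]  x^+=[3.9223, 0.1594]  P^+=[0.9688 0.1284; 0.1284 0.5783]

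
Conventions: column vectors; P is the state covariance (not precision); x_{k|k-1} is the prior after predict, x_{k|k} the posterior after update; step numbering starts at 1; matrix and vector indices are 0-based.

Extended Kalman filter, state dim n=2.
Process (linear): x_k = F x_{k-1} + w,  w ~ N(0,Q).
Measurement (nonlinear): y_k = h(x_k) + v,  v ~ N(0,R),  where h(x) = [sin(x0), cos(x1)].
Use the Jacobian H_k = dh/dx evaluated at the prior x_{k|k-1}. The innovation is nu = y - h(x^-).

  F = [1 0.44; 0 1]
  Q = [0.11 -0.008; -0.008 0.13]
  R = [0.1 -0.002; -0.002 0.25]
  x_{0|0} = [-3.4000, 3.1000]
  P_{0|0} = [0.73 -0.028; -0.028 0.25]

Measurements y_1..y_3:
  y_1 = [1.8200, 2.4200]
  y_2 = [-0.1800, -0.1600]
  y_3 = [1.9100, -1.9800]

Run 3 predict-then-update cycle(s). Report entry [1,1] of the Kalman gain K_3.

step 1: x^-=[-2.0360, 3.1000]  P^-=[0.8638 0.0740; 0.0740 0.3800]  H_jac=[-0.4486 0.0000; 0.0000 -0.0416]  S=[0.2738 -0.0006; -0.0006 0.2507]  K=[-1.4151 -0.0158; -0.1214 -0.0633]  nu=[2.7137, 3.4191]  x^+=[-5.9302, 2.5541]  P^+=[0.3154 0.0268; 0.0268 0.3750]
step 2: x^-=[-4.8064, 2.5541]  P^-=[0.5215 0.1838; 0.1838 0.5050]  H_jac=[0.0938 0.0000; 0.0000 -0.5543]  S=[0.1046 -0.0116; -0.0116 0.4052]  K=[0.4415 -0.2388; 0.0888 -0.6883]  nu=[-1.1756, 0.6723]  x^+=[-5.4860, 1.9869]  P^+=[0.4756 0.1093; 0.1093 0.3108]
step 3: x^-=[-4.6117, 1.9869]  P^-=[0.7419 0.2380; 0.2380 0.4408]  H_jac=[-0.1005 0.0000; 0.0000 -0.9147]  S=[0.1075 0.0199; 0.0199 0.6188]  K=[-0.6323 -0.3316; -0.1026 -0.6483]  nu=[0.9151, -1.5758]  x^+=[-4.6679, 2.9145]  P^+=[0.6226 0.0892; 0.0892 0.1770]

K[1,1] = -0.6483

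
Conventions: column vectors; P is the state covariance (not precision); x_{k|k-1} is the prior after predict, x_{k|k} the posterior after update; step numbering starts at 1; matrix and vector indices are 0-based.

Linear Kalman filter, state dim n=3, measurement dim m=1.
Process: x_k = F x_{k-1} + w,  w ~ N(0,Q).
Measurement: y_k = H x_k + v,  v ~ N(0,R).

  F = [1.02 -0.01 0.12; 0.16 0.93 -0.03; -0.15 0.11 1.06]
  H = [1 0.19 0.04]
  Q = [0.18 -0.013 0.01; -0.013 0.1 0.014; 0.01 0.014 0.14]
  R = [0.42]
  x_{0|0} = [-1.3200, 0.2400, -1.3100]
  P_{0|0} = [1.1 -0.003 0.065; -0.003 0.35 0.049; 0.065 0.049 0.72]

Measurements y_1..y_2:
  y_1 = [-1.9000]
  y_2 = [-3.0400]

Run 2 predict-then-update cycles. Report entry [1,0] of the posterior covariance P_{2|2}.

P_post[1,0] = -0.0383

step 1: x^-=[-1.5060, 0.0513, -1.1642]  P^-=[1.3507 0.1626 0.0018; 0.1626 0.4273 0.0603; 0.0018 0.0603 0.9688]  S=[1.8505]  K=[0.7466; 0.1330; 0.0281]  nu=[-0.3572]  x^+=[-1.7727, 0.0038, -1.1742]  P^+=[0.3191 -0.0212 -0.0370; -0.0212 0.3945 0.0534; -0.0370 0.0534 0.9674]
step 2: x^-=[-1.9491, -0.2449, -0.9784]  P^-=[0.5172 0.0182 0.0421; 0.0182 0.4413 0.0646; 0.0421 0.0646 1.2638]  S=[0.9664]  K=[0.5405; 0.1083; 0.1086]  nu=[-1.0053]  x^+=[-2.4924, -0.3537, -1.0875]  P^+=[0.2349 -0.0383 -0.0146; -0.0383 0.4300 0.0532; -0.0146 0.0532 1.2524]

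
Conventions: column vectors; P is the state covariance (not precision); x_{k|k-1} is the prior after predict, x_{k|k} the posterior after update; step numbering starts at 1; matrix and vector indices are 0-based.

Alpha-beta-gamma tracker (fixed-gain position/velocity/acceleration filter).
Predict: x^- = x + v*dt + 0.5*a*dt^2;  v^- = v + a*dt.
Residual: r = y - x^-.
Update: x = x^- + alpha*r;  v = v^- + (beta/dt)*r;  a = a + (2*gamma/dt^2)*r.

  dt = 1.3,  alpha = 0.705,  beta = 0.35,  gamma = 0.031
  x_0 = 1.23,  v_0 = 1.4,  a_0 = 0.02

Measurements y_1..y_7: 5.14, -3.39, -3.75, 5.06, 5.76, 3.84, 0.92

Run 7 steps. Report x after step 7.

step 1: x_pred=3.0669  r=2.0731  x^+=4.5284  v^+=1.9841  a^+=0.0961
step 2: x_pred=7.1890  r=-10.5790  x^+=-0.2692  v^+=-0.7392  a^+=-0.2921
step 3: x_pred=-1.4769  r=-2.2731  x^+=-3.0794  v^+=-1.7308  a^+=-0.3754
step 4: x_pred=-5.6468  r=10.7068  x^+=1.9015  v^+=0.6637  a^+=0.0174
step 5: x_pred=2.7790  r=2.9810  x^+=4.8806  v^+=1.4888  a^+=0.1267
step 6: x_pred=6.9231  r=-3.0831  x^+=4.7495  v^+=0.8235  a^+=0.0136
step 7: x_pred=5.8316  r=-4.9116  x^+=2.3689  v^+=-0.4812  a^+=-0.1666

x_post = 2.3689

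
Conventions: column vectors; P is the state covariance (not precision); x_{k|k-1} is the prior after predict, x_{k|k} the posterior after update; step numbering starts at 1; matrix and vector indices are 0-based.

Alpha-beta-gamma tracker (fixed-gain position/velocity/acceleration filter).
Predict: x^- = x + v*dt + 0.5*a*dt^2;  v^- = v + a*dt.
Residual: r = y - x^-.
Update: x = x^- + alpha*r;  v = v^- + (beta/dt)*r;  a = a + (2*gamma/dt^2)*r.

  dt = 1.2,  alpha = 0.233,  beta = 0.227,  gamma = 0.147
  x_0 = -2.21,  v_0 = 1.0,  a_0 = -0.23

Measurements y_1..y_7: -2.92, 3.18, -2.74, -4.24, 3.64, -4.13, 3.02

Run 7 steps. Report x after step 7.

x_post = -2.5857

step 1: x_pred=-1.1756  r=-1.7444  x^+=-1.5820  v^+=0.3940  a^+=-0.5861
step 2: x_pred=-1.5313  r=4.7113  x^+=-0.4335  v^+=0.5819  a^+=0.3757
step 3: x_pred=0.5352  r=-3.2752  x^+=-0.2279  v^+=0.4132  a^+=-0.2930
step 4: x_pred=0.0570  r=-4.2970  x^+=-0.9442  v^+=-0.7512  a^+=-1.1703
step 5: x_pred=-2.6883  r=6.3283  x^+=-1.2138  v^+=-0.9584  a^+=0.1218
step 6: x_pred=-2.2762  r=-1.8538  x^+=-2.7082  v^+=-1.1630  a^+=-0.2567
step 7: x_pred=-4.2886  r=7.3086  x^+=-2.5857  v^+=-0.0885  a^+=1.2355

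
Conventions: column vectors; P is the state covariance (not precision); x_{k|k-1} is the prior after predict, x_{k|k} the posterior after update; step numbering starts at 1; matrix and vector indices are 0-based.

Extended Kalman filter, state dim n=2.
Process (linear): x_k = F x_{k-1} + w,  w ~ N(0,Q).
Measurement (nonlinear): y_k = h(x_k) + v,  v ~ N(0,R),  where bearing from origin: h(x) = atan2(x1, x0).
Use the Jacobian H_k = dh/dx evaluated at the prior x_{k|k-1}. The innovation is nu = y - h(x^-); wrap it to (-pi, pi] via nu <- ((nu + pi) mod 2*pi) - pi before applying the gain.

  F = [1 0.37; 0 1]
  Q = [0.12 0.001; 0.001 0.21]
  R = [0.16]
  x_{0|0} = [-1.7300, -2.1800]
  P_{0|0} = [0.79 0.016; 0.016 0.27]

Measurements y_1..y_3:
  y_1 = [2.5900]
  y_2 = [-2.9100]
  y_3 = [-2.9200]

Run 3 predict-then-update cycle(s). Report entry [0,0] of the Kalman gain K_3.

K[0,0] = -0.0438

step 1: x^-=[-2.5366, -2.1800]  P^-=[0.9588 0.1169; 0.1169 0.4800]  H_jac=[0.1949 -0.2268]  S=[0.2108]  K=[0.7608; -0.4083]  nu=[-1.2615]  x^+=[-3.4963, -1.6649]  P^+=[0.8368 0.1824; 0.1824 0.4449]
step 2: x^-=[-4.1123, -1.6649]  P^-=[1.1527 0.3480; 0.3480 0.6549]  H_jac=[0.0846 -0.2089]  S=[0.1845]  K=[0.1344; -0.5819]  nu=[-0.1531]  x^+=[-4.1329, -1.5758]  P^+=[1.1493 0.3624; 0.3624 0.5924]
step 3: x^-=[-4.7159, -1.5758]  P^-=[1.6186 0.5826; 0.5826 0.8024]  H_jac=[0.0637 -0.1907]  S=[0.1816]  K=[-0.0438; -0.6383]  nu=[-0.1009]  x^+=[-4.7115, -1.5114]  P^+=[1.6183 0.5775; 0.5775 0.7284]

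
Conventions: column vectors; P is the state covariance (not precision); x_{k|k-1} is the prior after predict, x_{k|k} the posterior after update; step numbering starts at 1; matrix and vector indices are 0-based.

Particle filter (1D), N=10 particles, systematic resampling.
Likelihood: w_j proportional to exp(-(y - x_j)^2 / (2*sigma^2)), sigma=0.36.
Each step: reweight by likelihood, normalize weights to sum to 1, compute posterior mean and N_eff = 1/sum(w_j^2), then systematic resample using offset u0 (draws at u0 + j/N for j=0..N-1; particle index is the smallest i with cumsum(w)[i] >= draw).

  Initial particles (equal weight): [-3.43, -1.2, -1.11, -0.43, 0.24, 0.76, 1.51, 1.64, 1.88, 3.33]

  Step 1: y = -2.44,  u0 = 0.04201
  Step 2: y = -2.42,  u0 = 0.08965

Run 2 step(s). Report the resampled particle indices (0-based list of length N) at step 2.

resampled_idx = [0, 1, 2, 3, 4, 5, 6, 7, 8, 9]

step 1: w=[0.8591, 0.1000, 0.0410, 0.0000, 0.0000, 0.0000, 0.0000, 0.0000, 0.0000, 0.0000]  mean=-3.1120  Neff=1.3340  idx=[0, 0, 0, 0, 0, 0, 0, 0, 0, 1]
step 2: w=[0.1091, 0.1091, 0.1091, 0.1091, 0.1091, 0.1091, 0.1091, 0.1091, 0.1091, 0.0179]  mean=-3.3900  Neff=9.3035  idx=[0, 1, 2, 3, 4, 5, 6, 7, 8, 9]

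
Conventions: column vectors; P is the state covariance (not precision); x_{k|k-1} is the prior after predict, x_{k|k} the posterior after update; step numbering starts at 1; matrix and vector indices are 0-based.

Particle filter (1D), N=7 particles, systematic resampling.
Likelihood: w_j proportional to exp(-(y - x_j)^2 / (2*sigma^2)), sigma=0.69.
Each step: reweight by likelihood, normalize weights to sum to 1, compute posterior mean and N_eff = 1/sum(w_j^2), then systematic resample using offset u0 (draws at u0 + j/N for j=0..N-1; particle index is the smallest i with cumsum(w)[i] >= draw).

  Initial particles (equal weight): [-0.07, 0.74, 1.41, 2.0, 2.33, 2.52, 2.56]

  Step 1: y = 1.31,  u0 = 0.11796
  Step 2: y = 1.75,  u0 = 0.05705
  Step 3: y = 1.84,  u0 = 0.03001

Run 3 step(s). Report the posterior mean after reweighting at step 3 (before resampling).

post_mean = 1.7580

step 1: w=[0.0425, 0.2231, 0.3106, 0.1904, 0.1052, 0.0674, 0.0608]  mean=1.5516  Neff=4.9119  idx=[1, 1, 2, 2, 3, 4, 6]
step 2: w=[0.0745, 0.0745, 0.1926, 0.1926, 0.2037, 0.1528, 0.1092]  mean=1.6965  Neff=6.1694  idx=[0, 2, 3, 3, 4, 5, 6]
step 3: w=[0.0552, 0.1620, 0.1620, 0.1620, 0.1916, 0.1529, 0.1142]  mean=1.7580  Neff=6.4542  idx=[0, 1, 2, 3, 4, 5, 6]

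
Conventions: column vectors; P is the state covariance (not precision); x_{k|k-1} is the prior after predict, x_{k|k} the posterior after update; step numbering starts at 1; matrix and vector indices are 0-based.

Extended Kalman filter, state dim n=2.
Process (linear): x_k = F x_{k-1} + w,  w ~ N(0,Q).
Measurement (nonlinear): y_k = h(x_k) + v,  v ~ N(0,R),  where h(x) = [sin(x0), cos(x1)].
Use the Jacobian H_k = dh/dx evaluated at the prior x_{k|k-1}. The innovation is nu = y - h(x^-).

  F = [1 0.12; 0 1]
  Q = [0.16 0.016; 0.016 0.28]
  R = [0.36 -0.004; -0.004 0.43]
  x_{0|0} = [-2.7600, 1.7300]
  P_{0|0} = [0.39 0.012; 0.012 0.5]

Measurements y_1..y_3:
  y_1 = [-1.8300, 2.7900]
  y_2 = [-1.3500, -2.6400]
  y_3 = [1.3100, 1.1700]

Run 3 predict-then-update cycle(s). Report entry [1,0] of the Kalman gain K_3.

K[1,0] = -0.0520

step 1: x^-=[-2.5524, 1.7300]  P^-=[0.5601 0.0880; 0.0880 0.7800]  H_jac=[-0.8314 0.0000; 0.0000 -0.9874]  S=[0.7471 0.0682; 0.0682 1.1904]  K=[-0.6198 -0.0375; -0.0390 -0.6447]  nu=[-1.2743, 2.9485]  x^+=[-1.8730, -0.1212]  P^+=[0.2682 0.0138; 0.0138 0.2806]
step 2: x^-=[-1.8876, -0.1212]  P^-=[0.4356 0.0635; 0.0635 0.5606]  H_jac=[-0.3115 0.0000; 0.0000 0.1209]  S=[0.4023 -0.0064; -0.0064 0.4382]  K=[-0.3371 0.0126; -0.0467 0.1540]  nu=[-0.3997, -3.6327]  x^+=[-1.7986, -0.6621]  P^+=[0.3897 0.0560; 0.0560 0.5493]
step 3: x^-=[-1.8780, -0.6621]  P^-=[0.5711 0.1379; 0.1379 0.8293]  H_jac=[-0.3024 0.0000; 0.0000 0.6148]  S=[0.4122 -0.0296; -0.0296 0.7434]  K=[-0.4119 0.0976; -0.0520 0.6837]  nu=[2.2632, 0.3813]  x^+=[-2.7731, -0.5191]  P^+=[0.4917 0.0709; 0.0709 0.4785]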